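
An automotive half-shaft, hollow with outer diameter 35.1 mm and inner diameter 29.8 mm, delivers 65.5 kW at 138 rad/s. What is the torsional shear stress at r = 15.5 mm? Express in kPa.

ω = 138 rad/s, so T = P/ω = 65.5×10³ / 138.0 = 474.6 N·m.
J = π(d_o⁴ − d_i⁴)/32 = π(0.0351⁴ − 0.0298⁴)/32 = 7.159×10^-8 m⁴.
Shear stress varies linearly with radius: τ = T·r/J = 474.6 × 0.0155 / 7.159×10^-8 = 1.028×10^8 Pa.

103000 kPa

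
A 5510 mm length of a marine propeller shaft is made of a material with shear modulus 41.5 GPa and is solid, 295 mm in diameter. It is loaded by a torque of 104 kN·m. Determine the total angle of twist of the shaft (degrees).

1.06°

J = πd⁴/32 = π(0.295)⁴/32 = 7.435×10^-4 m⁴.
θ = T·L/(G·J) = 104000 × 5.51 / (41.5×10⁹ × 7.435×10^-4) = 0.01857 rad.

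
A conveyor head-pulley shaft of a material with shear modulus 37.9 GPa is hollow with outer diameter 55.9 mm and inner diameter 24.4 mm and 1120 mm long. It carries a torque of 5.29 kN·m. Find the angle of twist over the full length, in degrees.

9.70°

J = π(d_o⁴ − d_i⁴)/32 = π(0.0559⁴ − 0.0244⁴)/32 = 9.238×10^-7 m⁴.
θ = T·L/(G·J) = 5290 × 1.12 / (37.9×10⁹ × 9.238×10^-7) = 0.1692 rad.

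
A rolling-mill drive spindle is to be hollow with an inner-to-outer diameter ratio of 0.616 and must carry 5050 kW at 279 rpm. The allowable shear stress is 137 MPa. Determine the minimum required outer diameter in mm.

196 mm

ω = 2π·279/60 = 29.22 rad/s, so T = P/ω = 5050×10³ / 29.22 = 172800 N·m.
For a hollow shaft with d_i/d_o = 0.616: τ_max = 16T/(π d_o³ (1−k⁴)), so d_o = [16T/(π τ_allow (1−k⁴))]^(1/3) = [16·172800/(π·1.37×10^8·0.8560)]^(1/3) = 0.1958 m.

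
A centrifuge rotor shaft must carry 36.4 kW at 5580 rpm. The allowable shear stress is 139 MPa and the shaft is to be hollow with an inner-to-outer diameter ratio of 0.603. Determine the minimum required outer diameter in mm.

ω = 2π·5580/60 = 584.3 rad/s, so T = P/ω = 36.4×10³ / 584.3 = 62.29 N·m.
For a hollow shaft with d_i/d_o = 0.603: τ_max = 16T/(π d_o³ (1−k⁴)), so d_o = [16T/(π τ_allow (1−k⁴))]^(1/3) = [16·62.29/(π·1.39×10^8·0.8678)]^(1/3) = 0.01380 m.

13.8 mm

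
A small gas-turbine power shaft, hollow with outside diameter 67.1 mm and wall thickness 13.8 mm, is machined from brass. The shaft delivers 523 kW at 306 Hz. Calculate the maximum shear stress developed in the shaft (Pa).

5.21e6 Pa

ω = 2π·306 = 1923 rad/s, so T = P/ω = 523×10³ / 1923 = 272.0 N·m.
J = π(d_o⁴ − d_i⁴)/32 = π(0.0671⁴ − 0.0395⁴)/32 = 1.751×10^-6 m⁴.
τ_max = T·r/J = 272.0 × 0.0335 / 1.751×10^-6 = 5.212×10^6 Pa.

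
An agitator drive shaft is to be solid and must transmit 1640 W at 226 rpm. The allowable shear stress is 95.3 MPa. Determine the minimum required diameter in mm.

ω = 2π·226/60 = 23.67 rad/s, so T = P/ω = 1640 / 23.67 = 69.30 N·m.
For a solid shaft τ_max = 16T/(πd³), so d = (16T/(π τ_allow))^(1/3) = (16·69.30/(π·9.53×10^7))^(1/3) = 0.01547 m.

15.5 mm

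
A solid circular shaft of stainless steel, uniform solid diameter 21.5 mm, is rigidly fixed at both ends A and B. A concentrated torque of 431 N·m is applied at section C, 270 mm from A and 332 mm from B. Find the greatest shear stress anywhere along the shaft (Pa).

1.22e8 Pa

With uniform GJ and both ends fixed, compatibility θ_AC = θ_CB gives T_A·a = T_B·b, together with T_A + T_B = T₀.
T_A = T₀·b/(a+b) = 431.0·332/602.0 = 237.7 N·m; T_B = 193.3 N·m.
τ in each portion: τ_AC = 1.22×10^8 Pa, τ_CB = 9.91×10^7 Pa; maximum is in AC.
τ_max = T_AC·r/J = 237.7·0.0107/2.10×10^-8 = 1.218×10^8 Pa.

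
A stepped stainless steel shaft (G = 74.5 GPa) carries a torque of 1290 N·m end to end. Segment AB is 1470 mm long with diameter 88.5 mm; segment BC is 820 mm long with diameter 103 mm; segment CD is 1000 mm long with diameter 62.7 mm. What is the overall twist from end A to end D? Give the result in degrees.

0.970°

J_AB = π(0.0885)⁴/32 = 6.02×10^-6 m⁴; J_BC = π(0.103)⁴/32 = 1.10×10^-5 m⁴; J_CD = π(0.0627)⁴/32 = 1.52×10^-6 m⁴.
θ = (T/G)·Σ L_i/J_i = (1290/74.5×10⁹)·(1.47/6.02×10^-6 + 0.820/1.10×10^-5 + 1.00/1.52×10^-6) = 0.01692 rad.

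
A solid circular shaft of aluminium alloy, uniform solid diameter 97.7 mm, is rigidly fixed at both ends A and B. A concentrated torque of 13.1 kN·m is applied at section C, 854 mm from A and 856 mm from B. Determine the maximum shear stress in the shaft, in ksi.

5.19 ksi

With uniform GJ and both ends fixed, compatibility θ_AC = θ_CB gives T_A·a = T_B·b, together with T_A + T_B = T₀.
T_A = T₀·b/(a+b) = 13100·856/1710 = 6558 N·m; T_B = 6542 N·m.
τ in each portion: τ_AC = 3.58×10^7 Pa, τ_CB = 3.57×10^7 Pa; maximum is in AC.
τ_max = T_AC·r/J = 6558·0.0489/8.94×10^-6 = 3.581×10^7 Pa.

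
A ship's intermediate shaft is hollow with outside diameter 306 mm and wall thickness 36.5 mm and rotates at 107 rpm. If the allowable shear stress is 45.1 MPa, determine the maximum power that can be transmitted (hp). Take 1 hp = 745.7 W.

2530 hp

J = π(d_o⁴ − d_i⁴)/32 = π(0.306⁴ − 0.233⁴)/32 = 5.714×10^-4 m⁴.
T_max = τ_allow·J/r = 4.51×10^7 × 5.714×10^-4 / 0.153 = 168400 N·m.
ω = 2π·107/60 = 11.21 rad/s, so P_max = T_max·ω = 1.887×10^6 W.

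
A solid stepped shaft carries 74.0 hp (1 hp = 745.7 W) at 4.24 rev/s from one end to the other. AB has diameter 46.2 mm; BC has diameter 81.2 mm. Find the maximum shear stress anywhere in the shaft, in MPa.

107 MPa

ω = 2π·4.24 = 26.64 rad/s, so T = P/ω = 74.0×745.7 / 26.64 = 2071 N·m.
Under the same torque, τ_max = 16T/(πd³) is largest where d is smallest — segment AB (d = 46.2 mm).
τ_max = 16·2071/(π·(0.0462)³) = 1.070×10^8 Pa.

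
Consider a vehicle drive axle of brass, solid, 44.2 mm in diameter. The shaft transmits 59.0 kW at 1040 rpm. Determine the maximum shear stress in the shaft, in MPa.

32.0 MPa

ω = 2π·1040/60 = 108.9 rad/s, so T = P/ω = 59.0×10³ / 108.9 = 541.7 N·m.
J = πd⁴/32 = π(0.0442)⁴/32 = 3.747×10^-7 m⁴.
τ_max = T·r/J = 541.7 × 0.0221 / 3.747×10^-7 = 3.195×10^7 Pa.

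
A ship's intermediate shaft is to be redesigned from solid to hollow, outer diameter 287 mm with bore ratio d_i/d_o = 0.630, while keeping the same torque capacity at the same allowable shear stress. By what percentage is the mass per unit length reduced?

Equal τ_max and T ⇒ the solid shaft needs d_s³ = d_o³(1−k⁴), so d_s = 287·(1−0.630⁴)^(1/3) = 271.1 mm.
Area ratio A_h/A_s = d_o²(1−k²)/d_s² = (1−k²)/(1−k⁴)^(2/3) = 0.6761.
Mass saving = 1 − 0.6761 = 32.4 %.

32.4 %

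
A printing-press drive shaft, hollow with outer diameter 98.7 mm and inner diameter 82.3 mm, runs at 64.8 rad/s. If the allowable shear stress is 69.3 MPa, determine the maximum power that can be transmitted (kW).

J = π(d_o⁴ − d_i⁴)/32 = π(0.0987⁴ − 0.0823⁴)/32 = 4.813×10^-6 m⁴.
T_max = τ_allow·J/r = 6.93×10^7 × 4.813×10^-6 / 0.0493 = 6758 N·m.
ω = 64.8 rad/s, so P_max = T_max·ω = 4.379×10^5 W.

438 kW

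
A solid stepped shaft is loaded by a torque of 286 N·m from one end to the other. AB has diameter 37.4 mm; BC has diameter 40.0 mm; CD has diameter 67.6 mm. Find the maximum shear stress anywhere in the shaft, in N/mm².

27.8 N/mm²

Under the same torque, τ_max = 16T/(πd³) is largest where d is smallest — segment AB (d = 37.4 mm).
τ_max = 16·286.0/(π·(0.0374)³) = 2.784×10^7 Pa.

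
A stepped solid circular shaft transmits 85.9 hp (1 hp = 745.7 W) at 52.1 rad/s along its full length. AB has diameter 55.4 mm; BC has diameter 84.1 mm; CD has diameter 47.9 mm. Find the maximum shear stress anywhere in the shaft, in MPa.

ω = 52.1 rad/s, so T = P/ω = 85.9×745.7 / 52.10 = 1229 N·m.
Under the same torque, τ_max = 16T/(πd³) is largest where d is smallest — segment CD (d = 47.9 mm).
τ_max = 16·1229/(π·(0.0479)³) = 5.697×10^7 Pa.

57.0 MPa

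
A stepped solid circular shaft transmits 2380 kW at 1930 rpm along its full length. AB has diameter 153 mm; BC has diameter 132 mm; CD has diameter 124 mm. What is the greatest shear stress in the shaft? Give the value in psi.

ω = 2π·1930/60 = 202.1 rad/s, so T = P/ω = 2380×10³ / 202.1 = 11780 N·m.
Under the same torque, τ_max = 16T/(πd³) is largest where d is smallest — segment CD (d = 124 mm).
τ_max = 16·11780/(π·(0.124)³) = 3.146×10^7 Pa.

4560 psi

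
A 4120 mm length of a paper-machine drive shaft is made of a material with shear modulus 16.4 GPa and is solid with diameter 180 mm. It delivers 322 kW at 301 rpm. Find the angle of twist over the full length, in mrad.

ω = 2π·301/60 = 31.52 rad/s, so T = P/ω = 322×10³ / 31.52 = 10220 N·m.
J = πd⁴/32 = π(0.180)⁴/32 = 1.031×10^-4 m⁴.
θ = T·L/(G·J) = 10220 × 4.12 / (16.4×10⁹ × 1.031×10^-4) = 0.02490 rad.

24.9 mrad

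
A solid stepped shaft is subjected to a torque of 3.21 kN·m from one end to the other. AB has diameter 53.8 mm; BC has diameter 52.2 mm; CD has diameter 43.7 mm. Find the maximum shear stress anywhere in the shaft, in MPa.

Under the same torque, τ_max = 16T/(πd³) is largest where d is smallest — segment CD (d = 43.7 mm).
τ_max = 16·3210/(π·(0.0437)³) = 1.959×10^8 Pa.

196 MPa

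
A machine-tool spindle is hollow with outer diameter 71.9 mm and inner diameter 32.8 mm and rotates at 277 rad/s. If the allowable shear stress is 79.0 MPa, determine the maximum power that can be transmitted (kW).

1530 kW

J = π(d_o⁴ − d_i⁴)/32 = π(0.0719⁴ − 0.0328⁴)/32 = 2.510×10^-6 m⁴.
T_max = τ_allow·J/r = 7.90×10^7 × 2.510×10^-6 / 0.0360 = 5516 N·m.
ω = 277 rad/s, so P_max = T_max·ω = 1.528×10^6 W.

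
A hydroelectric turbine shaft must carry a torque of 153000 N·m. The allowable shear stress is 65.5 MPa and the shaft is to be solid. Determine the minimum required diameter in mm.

228 mm

For a solid shaft τ_max = 16T/(πd³), so d = (16T/(π τ_allow))^(1/3) = (16·153000/(π·6.55×10^7))^(1/3) = 0.2283 m.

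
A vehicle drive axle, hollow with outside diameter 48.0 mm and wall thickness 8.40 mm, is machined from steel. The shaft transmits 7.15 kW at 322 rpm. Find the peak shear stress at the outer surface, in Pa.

ω = 2π·322/60 = 33.72 rad/s, so T = P/ω = 7.15×10³ / 33.72 = 212.0 N·m.
J = π(d_o⁴ − d_i⁴)/32 = π(0.0480⁴ − 0.0312⁴)/32 = 4.281×10^-7 m⁴.
τ_max = T·r/J = 212.0 × 0.0240 / 4.281×10^-7 = 1.189×10^7 Pa.

1.19e7 Pa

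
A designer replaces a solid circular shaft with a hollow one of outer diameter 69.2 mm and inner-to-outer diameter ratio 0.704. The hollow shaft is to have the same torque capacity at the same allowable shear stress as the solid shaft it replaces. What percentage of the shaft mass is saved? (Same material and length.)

39.1 %

Equal τ_max and T ⇒ the solid shaft needs d_s³ = d_o³(1−k⁴), so d_s = 69.2·(1−0.704⁴)^(1/3) = 62.99 mm.
Area ratio A_h/A_s = d_o²(1−k²)/d_s² = (1−k²)/(1−k⁴)^(2/3) = 0.6087.
Mass saving = 1 − 0.6087 = 39.1 %.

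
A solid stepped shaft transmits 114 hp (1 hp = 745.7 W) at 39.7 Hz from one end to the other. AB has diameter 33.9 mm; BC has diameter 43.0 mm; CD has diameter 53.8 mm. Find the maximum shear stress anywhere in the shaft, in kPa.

ω = 2π·39.7 = 249.4 rad/s, so T = P/ω = 114×745.7 / 249.4 = 340.8 N·m.
Under the same torque, τ_max = 16T/(πd³) is largest where d is smallest — segment AB (d = 33.9 mm).
τ_max = 16·340.8/(π·(0.0339)³) = 4.455×10^7 Pa.

44600 kPa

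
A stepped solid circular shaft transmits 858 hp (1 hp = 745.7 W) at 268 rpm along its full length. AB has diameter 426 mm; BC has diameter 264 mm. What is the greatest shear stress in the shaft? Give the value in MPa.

ω = 2π·268/60 = 28.06 rad/s, so T = P/ω = 858×745.7 / 28.06 = 22800 N·m.
Under the same torque, τ_max = 16T/(πd³) is largest where d is smallest — segment BC (d = 264 mm).
τ_max = 16·22800/(π·(0.264)³) = 6.310×10^6 Pa.

6.31 MPa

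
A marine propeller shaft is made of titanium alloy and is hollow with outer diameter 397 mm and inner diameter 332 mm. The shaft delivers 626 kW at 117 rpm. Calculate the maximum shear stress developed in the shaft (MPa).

8.14 MPa

ω = 2π·117/60 = 12.25 rad/s, so T = P/ω = 626×10³ / 12.25 = 51090 N·m.
J = π(d_o⁴ − d_i⁴)/32 = π(0.397⁴ − 0.332⁴)/32 = 1.246×10^-3 m⁴.
τ_max = T·r/J = 51090 × 0.199 / 1.246×10^-3 = 8.140×10^6 Pa.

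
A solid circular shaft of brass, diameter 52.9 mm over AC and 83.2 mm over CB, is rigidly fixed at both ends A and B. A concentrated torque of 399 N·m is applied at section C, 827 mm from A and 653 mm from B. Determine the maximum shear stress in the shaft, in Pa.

3.13e6 Pa

Compatibility: T_A·a/J_AC = T_B·b/J_CB with T_A + T_B = T₀.
J_AC = 7.69×10^-7 m⁴, J_CB = 4.70×10^-6 m⁴, so T_A = T₀·(J_AC/a)/((J_AC/a)+(J_CB/b)) = 45.60 N·m, T_B = 353.4 N·m.
τ in each portion: τ_AC = 1.57×10^6 Pa, τ_CB = 3.13×10^6 Pa; maximum is in CB.
τ_max = T_CB·r/J = 353.4·0.0416/4.70×10^-6 = 3.125×10^6 Pa.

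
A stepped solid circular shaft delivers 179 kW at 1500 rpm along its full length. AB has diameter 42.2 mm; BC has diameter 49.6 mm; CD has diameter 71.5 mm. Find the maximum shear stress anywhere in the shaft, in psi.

11200 psi

ω = 2π·1500/60 = 157.1 rad/s, so T = P/ω = 179×10³ / 157.1 = 1140 N·m.
Under the same torque, τ_max = 16T/(πd³) is largest where d is smallest — segment AB (d = 42.2 mm).
τ_max = 16·1140/(π·(0.0422)³) = 7.723×10^7 Pa.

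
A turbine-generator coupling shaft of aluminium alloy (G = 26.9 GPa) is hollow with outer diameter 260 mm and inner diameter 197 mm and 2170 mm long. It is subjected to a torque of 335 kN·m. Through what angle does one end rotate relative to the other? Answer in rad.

J = π(d_o⁴ − d_i⁴)/32 = π(0.260⁴ − 0.197⁴)/32 = 3.008×10^-4 m⁴.
θ = T·L/(G·J) = 335000 × 2.17 / (26.9×10⁹ × 3.008×10^-4) = 0.08985 rad.

0.0898 rad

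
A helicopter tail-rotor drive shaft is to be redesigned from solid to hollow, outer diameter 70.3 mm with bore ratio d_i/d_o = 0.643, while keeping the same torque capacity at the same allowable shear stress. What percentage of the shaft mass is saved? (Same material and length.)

Equal τ_max and T ⇒ the solid shaft needs d_s³ = d_o³(1−k⁴), so d_s = 70.3·(1−0.643⁴)^(1/3) = 66.04 mm.
Area ratio A_h/A_s = d_o²(1−k²)/d_s² = (1−k²)/(1−k⁴)^(2/3) = 0.6646.
Mass saving = 1 − 0.6646 = 33.5 %.

33.5 %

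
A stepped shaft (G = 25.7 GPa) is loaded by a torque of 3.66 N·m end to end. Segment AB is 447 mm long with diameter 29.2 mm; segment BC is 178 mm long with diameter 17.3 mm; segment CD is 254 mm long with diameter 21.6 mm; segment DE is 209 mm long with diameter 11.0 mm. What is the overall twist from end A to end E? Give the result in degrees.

J_AB = π(0.0292)⁴/32 = 7.14×10^-8 m⁴; J_BC = π(0.0173)⁴/32 = 8.79×10^-9 m⁴; J_CD = π(0.0216)⁴/32 = 2.14×10^-8 m⁴; J_DE = π(0.0110)⁴/32 = 1.44×10^-9 m⁴.
θ = (T/G)·Σ L_i/J_i = (3.660/25.7×10⁹)·(0.447/7.14×10^-8 + 0.178/8.79×10^-9 + 0.254/2.14×10^-8 + 0.209/1.44×10^-9) = 0.02617 rad.

1.50°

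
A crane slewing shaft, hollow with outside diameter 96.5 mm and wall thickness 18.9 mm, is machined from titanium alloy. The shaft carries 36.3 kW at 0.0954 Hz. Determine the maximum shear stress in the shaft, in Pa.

3.98e8 Pa

ω = 2π·0.0954 = 0.5994 rad/s, so T = P/ω = 36.3×10³ / 0.5994 = 60560 N·m.
J = π(d_o⁴ − d_i⁴)/32 = π(0.0965⁴ − 0.0587⁴)/32 = 7.348×10^-6 m⁴.
τ_max = T·r/J = 60560 × 0.0483 / 7.348×10^-6 = 3.977×10^8 Pa.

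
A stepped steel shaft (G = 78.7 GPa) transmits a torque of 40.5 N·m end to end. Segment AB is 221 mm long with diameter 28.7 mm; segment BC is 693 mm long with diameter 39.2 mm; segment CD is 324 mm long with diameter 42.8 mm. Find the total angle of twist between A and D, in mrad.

J_AB = π(0.0287)⁴/32 = 6.66×10^-8 m⁴; J_BC = π(0.0392)⁴/32 = 2.32×10^-7 m⁴; J_CD = π(0.0428)⁴/32 = 3.29×10^-7 m⁴.
θ = (T/G)·Σ L_i/J_i = (40.50/78.7×10⁹)·(0.221/6.66×10^-8 + 0.693/2.32×10^-7 + 0.324/3.29×10^-7) = 3.752×10^-3 rad.

3.75 mrad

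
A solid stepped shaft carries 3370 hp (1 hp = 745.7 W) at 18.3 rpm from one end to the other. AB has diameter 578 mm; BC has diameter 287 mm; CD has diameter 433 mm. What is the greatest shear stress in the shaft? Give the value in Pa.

ω = 2π·18.3/60 = 1.916 rad/s, so T = P/ω = 3370×745.7 / 1.916 = 1.311e6 N·m.
Under the same torque, τ_max = 16T/(πd³) is largest where d is smallest — segment BC (d = 287 mm).
τ_max = 16·1.311e6/(π·(0.287)³) = 2.825×10^8 Pa.

2.83e8 Pa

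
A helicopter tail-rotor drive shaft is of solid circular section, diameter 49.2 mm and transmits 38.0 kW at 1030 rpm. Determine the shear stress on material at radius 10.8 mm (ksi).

0.959 ksi

ω = 2π·1030/60 = 107.9 rad/s, so T = P/ω = 38.0×10³ / 107.9 = 352.3 N·m.
J = πd⁴/32 = π(0.0492)⁴/32 = 5.753×10^-7 m⁴.
Shear stress varies linearly with radius: τ = T·r/J = 352.3 × 0.0108 / 5.753×10^-7 = 6.614×10^6 Pa.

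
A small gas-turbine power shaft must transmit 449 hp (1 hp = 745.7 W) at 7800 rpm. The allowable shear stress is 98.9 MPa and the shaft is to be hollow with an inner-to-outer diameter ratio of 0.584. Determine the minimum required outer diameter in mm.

28.8 mm

ω = 2π·7800/60 = 816.8 rad/s, so T = P/ω = 449×745.7 / 816.8 = 409.9 N·m.
For a hollow shaft with d_i/d_o = 0.584: τ_max = 16T/(π d_o³ (1−k⁴)), so d_o = [16T/(π τ_allow (1−k⁴))]^(1/3) = [16·409.9/(π·9.89×10^7·0.8837)]^(1/3) = 0.02880 m.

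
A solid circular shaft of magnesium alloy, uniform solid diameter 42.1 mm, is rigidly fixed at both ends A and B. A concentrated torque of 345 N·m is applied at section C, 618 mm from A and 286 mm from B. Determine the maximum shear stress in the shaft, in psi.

With uniform GJ and both ends fixed, compatibility θ_AC = θ_CB gives T_A·a = T_B·b, together with T_A + T_B = T₀.
T_A = T₀·b/(a+b) = 345.0·286/904.0 = 109.1 N·m; T_B = 235.9 N·m.
τ in each portion: τ_AC = 7.45×10^6 Pa, τ_CB = 1.61×10^7 Pa; maximum is in CB.
τ_max = T_CB·r/J = 235.9·0.0210/3.08×10^-7 = 1.610×10^7 Pa.

2330 psi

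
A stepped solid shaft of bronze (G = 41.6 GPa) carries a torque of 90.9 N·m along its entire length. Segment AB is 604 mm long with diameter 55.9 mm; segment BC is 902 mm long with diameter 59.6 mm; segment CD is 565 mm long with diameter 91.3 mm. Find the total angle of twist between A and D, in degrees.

0.180°

J_AB = π(0.0559)⁴/32 = 9.59×10^-7 m⁴; J_BC = π(0.0596)⁴/32 = 1.24×10^-6 m⁴; J_CD = π(0.0913)⁴/32 = 6.82×10^-6 m⁴.
θ = (T/G)·Σ L_i/J_i = (90.90/41.6×10⁹)·(0.604/9.59×10^-7 + 0.902/1.24×10^-6 + 0.565/6.82×10^-6) = 3.149×10^-3 rad.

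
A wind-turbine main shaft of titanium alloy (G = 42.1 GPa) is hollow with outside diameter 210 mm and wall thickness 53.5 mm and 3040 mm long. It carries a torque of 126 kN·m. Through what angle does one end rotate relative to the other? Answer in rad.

0.0506 rad

J = π(d_o⁴ − d_i⁴)/32 = π(0.210⁴ − 0.103⁴)/32 = 1.799×10^-4 m⁴.
θ = T·L/(G·J) = 126000 × 3.04 / (42.1×10⁹ × 1.799×10^-4) = 0.05058 rad.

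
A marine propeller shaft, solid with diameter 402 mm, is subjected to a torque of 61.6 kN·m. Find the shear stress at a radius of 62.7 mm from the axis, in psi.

218 psi

J = πd⁴/32 = π(0.402)⁴/32 = 2.564×10^-3 m⁴.
Shear stress varies linearly with radius: τ = T·r/J = 61600 × 0.0627 / 2.564×10^-3 = 1.506×10^6 Pa.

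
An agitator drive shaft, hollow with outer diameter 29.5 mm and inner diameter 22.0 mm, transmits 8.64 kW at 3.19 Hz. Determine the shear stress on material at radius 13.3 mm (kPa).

ω = 2π·3.19 = 20.04 rad/s, so T = P/ω = 8.64×10³ / 20.04 = 431.1 N·m.
J = π(d_o⁴ − d_i⁴)/32 = π(0.0295⁴ − 0.0220⁴)/32 = 5.135×10^-8 m⁴.
Shear stress varies linearly with radius: τ = T·r/J = 431.1 × 0.0133 / 5.135×10^-8 = 1.116×10^8 Pa.

112000 kPa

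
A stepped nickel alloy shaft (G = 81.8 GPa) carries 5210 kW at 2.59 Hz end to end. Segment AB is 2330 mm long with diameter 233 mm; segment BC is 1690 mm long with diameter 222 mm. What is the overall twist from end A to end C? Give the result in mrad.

59.3 mrad

ω = 2π·2.59 = 16.27 rad/s, so T = P/ω = 5210×10³ / 16.27 = 320200 N·m.
J_AB = π(0.233)⁴/32 = 2.89×10^-4 m⁴; J_BC = π(0.222)⁴/32 = 2.38×10^-4 m⁴.
θ = (T/G)·Σ L_i/J_i = (320200/81.8×10⁹)·(2.33/2.89×10^-4 + 1.69/2.38×10^-4) = 0.05925 rad.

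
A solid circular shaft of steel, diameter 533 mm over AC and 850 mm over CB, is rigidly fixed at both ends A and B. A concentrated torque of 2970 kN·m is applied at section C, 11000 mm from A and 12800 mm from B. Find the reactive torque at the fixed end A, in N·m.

Compatibility: T_A·a/J_AC = T_B·b/J_CB with T_A + T_B = T₀.
J_AC = 7.92×10^-3 m⁴, J_CB = 0.0512 m⁴, so T_A = T₀·(J_AC/a)/((J_AC/a)+(J_CB/b)) = 452900 N·m, T_B = 2.517e6 N·m.

453000 N·m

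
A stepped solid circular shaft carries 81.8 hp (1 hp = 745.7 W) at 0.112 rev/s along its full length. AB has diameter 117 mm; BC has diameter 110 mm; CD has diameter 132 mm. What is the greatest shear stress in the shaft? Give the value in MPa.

ω = 2π·0.112 = 0.7037 rad/s, so T = P/ω = 81.8×745.7 / 0.7037 = 86680 N·m.
Under the same torque, τ_max = 16T/(πd³) is largest where d is smallest — segment BC (d = 110 mm).
τ_max = 16·86680/(π·(0.110)³) = 3.317×10^8 Pa.

332 MPa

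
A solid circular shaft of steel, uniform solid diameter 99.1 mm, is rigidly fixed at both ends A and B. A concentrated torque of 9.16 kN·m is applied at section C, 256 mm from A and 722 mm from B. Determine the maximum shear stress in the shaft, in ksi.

With uniform GJ and both ends fixed, compatibility θ_AC = θ_CB gives T_A·a = T_B·b, together with T_A + T_B = T₀.
T_A = T₀·b/(a+b) = 9160·722/978.0 = 6762 N·m; T_B = 2398 N·m.
τ in each portion: τ_AC = 3.54×10^7 Pa, τ_CB = 1.25×10^7 Pa; maximum is in AC.
τ_max = T_AC·r/J = 6762·0.0495/9.47×10^-6 = 3.539×10^7 Pa.

5.13 ksi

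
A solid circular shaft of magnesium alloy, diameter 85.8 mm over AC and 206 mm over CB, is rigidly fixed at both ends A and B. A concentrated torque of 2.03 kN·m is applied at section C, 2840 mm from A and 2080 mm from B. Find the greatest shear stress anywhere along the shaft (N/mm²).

Compatibility: T_A·a/J_AC = T_B·b/J_CB with T_A + T_B = T₀.
J_AC = 5.32×10^-6 m⁴, J_CB = 1.77×10^-4 m⁴, so T_A = T₀·(J_AC/a)/((J_AC/a)+(J_CB/b)) = 43.78 N·m, T_B = 1986 N·m.
τ in each portion: τ_AC = 3.53×10^5 Pa, τ_CB = 1.16×10^6 Pa; maximum is in CB.
τ_max = T_CB·r/J = 1986·0.103/1.77×10^-4 = 1.157×10^6 Pa.

1.16 N/mm²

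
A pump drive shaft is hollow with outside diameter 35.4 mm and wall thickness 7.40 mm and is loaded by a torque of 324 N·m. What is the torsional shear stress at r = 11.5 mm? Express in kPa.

J = π(d_o⁴ − d_i⁴)/32 = π(0.0354⁴ − 0.0206⁴)/32 = 1.365×10^-7 m⁴.
Shear stress varies linearly with radius: τ = T·r/J = 324.0 × 0.0115 / 1.365×10^-7 = 2.730×10^7 Pa.

27300 kPa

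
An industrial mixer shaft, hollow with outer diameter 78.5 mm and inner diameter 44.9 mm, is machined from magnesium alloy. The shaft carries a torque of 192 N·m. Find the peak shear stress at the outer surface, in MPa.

2.26 MPa

J = π(d_o⁴ − d_i⁴)/32 = π(0.0785⁴ − 0.0449⁴)/32 = 3.329×10^-6 m⁴.
τ_max = T·r/J = 192.0 × 0.0393 / 3.329×10^-6 = 2.264×10^6 Pa.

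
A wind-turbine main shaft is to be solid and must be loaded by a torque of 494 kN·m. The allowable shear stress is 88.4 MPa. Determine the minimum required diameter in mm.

305 mm

For a solid shaft τ_max = 16T/(πd³), so d = (16T/(π τ_allow))^(1/3) = (16·494000/(π·8.84×10^7))^(1/3) = 0.3053 m.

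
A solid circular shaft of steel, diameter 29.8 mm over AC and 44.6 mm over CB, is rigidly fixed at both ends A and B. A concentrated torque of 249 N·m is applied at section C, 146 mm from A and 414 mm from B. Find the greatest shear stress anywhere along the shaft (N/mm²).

Compatibility: T_A·a/J_AC = T_B·b/J_CB with T_A + T_B = T₀.
J_AC = 7.74×10^-8 m⁴, J_CB = 3.88×10^-7 m⁴, so T_A = T₀·(J_AC/a)/((J_AC/a)+(J_CB/b)) = 89.91 N·m, T_B = 159.1 N·m.
τ in each portion: τ_AC = 1.73×10^7 Pa, τ_CB = 9.13×10^6 Pa; maximum is in AC.
τ_max = T_AC·r/J = 89.91·0.0149/7.74×10^-8 = 1.730×10^7 Pa.

17.3 N/mm²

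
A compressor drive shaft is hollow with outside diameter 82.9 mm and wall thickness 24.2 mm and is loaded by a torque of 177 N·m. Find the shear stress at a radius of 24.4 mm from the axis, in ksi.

J = π(d_o⁴ − d_i⁴)/32 = π(0.0829⁴ − 0.0345⁴)/32 = 4.498×10^-6 m⁴.
Shear stress varies linearly with radius: τ = T·r/J = 177.0 × 0.0244 / 4.498×10^-6 = 9.602×10^5 Pa.

0.139 ksi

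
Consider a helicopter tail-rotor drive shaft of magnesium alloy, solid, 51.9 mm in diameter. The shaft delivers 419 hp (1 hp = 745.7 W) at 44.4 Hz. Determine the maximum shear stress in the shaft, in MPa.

ω = 2π·44.4 = 279.0 rad/s, so T = P/ω = 419×745.7 / 279.0 = 1120 N·m.
J = πd⁴/32 = π(0.0519)⁴/32 = 7.123×10^-7 m⁴.
τ_max = T·r/J = 1120 × 0.0260 / 7.123×10^-7 = 4.080×10^7 Pa.

40.8 MPa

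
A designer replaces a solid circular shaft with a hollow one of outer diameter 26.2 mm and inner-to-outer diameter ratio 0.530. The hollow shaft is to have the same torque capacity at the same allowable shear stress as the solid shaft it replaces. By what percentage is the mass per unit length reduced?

Equal τ_max and T ⇒ the solid shaft needs d_s³ = d_o³(1−k⁴), so d_s = 26.2·(1−0.530⁴)^(1/3) = 25.49 mm.
Area ratio A_h/A_s = d_o²(1−k²)/d_s² = (1−k²)/(1−k⁴)^(2/3) = 0.7596.
Mass saving = 1 − 0.7596 = 24.0 %.

24.0 %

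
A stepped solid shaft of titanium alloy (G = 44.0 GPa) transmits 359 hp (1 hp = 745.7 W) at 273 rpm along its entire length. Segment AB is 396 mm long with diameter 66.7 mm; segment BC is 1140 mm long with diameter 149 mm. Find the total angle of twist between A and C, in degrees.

2.77°

ω = 2π·273/60 = 28.59 rad/s, so T = P/ω = 359×745.7 / 28.59 = 9364 N·m.
J_AB = π(0.0667)⁴/32 = 1.94×10^-6 m⁴; J_BC = π(0.149)⁴/32 = 4.84×10^-5 m⁴.
θ = (T/G)·Σ L_i/J_i = (9364/44.0×10⁹)·(0.396/1.94×10^-6 + 1.14/4.84×10^-5) = 0.04839 rad.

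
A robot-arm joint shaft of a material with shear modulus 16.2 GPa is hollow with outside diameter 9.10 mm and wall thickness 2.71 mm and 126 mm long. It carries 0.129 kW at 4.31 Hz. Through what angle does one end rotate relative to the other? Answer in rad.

0.0565 rad

ω = 2π·4.31 = 27.08 rad/s, so T = P/ω = 0.129×10³ / 27.08 = 4.764 N·m.
J = π(d_o⁴ − d_i⁴)/32 = π(0.00910⁴ − 0.00368⁴)/32 = 6.552×10^-10 m⁴.
θ = T·L/(G·J) = 4.764 × 0.126 / (16.2×10⁹ × 6.552×10^-10) = 0.05655 rad.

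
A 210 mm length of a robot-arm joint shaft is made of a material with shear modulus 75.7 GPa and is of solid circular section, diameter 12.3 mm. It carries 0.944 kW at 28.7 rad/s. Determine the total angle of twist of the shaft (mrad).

40.6 mrad

ω = 28.7 rad/s, so T = P/ω = 0.944×10³ / 28.70 = 32.89 N·m.
J = πd⁴/32 = π(0.0123)⁴/32 = 2.247×10^-9 m⁴.
θ = T·L/(G·J) = 32.89 × 0.210 / (75.7×10⁹ × 2.247×10^-9) = 0.04061 rad.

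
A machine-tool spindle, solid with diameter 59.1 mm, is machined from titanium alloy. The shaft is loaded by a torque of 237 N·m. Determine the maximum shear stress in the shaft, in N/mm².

5.85 N/mm²

J = πd⁴/32 = π(0.0591)⁴/32 = 1.198×10^-6 m⁴.
τ_max = T·r/J = 237.0 × 0.0295 / 1.198×10^-6 = 5.847×10^6 Pa.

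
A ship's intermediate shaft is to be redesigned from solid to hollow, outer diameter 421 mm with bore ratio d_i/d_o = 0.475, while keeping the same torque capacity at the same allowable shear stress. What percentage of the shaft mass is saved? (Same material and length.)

Equal τ_max and T ⇒ the solid shaft needs d_s³ = d_o³(1−k⁴), so d_s = 421·(1−0.475⁴)^(1/3) = 413.7 mm.
Area ratio A_h/A_s = d_o²(1−k²)/d_s² = (1−k²)/(1−k⁴)^(2/3) = 0.8018.
Mass saving = 1 − 0.8018 = 19.8 %.

19.8 %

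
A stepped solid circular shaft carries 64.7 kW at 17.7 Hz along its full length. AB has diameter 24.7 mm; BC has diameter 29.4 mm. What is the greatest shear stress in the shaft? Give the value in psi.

ω = 2π·17.7 = 111.2 rad/s, so T = P/ω = 64.7×10³ / 111.2 = 581.8 N·m.
Under the same torque, τ_max = 16T/(πd³) is largest where d is smallest — segment AB (d = 24.7 mm).
τ_max = 16·581.8/(π·(0.0247)³) = 1.966×10^8 Pa.

28500 psi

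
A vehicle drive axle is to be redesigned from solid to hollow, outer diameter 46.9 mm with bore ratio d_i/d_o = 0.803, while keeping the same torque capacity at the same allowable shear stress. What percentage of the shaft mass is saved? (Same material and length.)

Equal τ_max and T ⇒ the solid shaft needs d_s³ = d_o³(1−k⁴), so d_s = 46.9·(1−0.803⁴)^(1/3) = 39.21 mm.
Area ratio A_h/A_s = d_o²(1−k²)/d_s² = (1−k²)/(1−k⁴)^(2/3) = 0.5082.
Mass saving = 1 − 0.5082 = 49.2 %.

49.2 %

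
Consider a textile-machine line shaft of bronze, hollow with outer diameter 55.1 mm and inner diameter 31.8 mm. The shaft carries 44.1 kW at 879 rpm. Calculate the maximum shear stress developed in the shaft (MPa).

16.4 MPa

ω = 2π·879/60 = 92.05 rad/s, so T = P/ω = 44.1×10³ / 92.05 = 479.1 N·m.
J = π(d_o⁴ − d_i⁴)/32 = π(0.0551⁴ − 0.0318⁴)/32 = 8.045×10^-7 m⁴.
τ_max = T·r/J = 479.1 × 0.0276 / 8.045×10^-7 = 1.641×10^7 Pa.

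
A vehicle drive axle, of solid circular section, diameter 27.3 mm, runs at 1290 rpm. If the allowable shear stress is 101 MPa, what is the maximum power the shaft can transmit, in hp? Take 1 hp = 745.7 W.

J = πd⁴/32 = π(0.0273)⁴/32 = 5.453×10^-8 m⁴.
T_max = τ_allow·J/r = 1.01×10^8 × 5.453×10^-8 / 0.0137 = 403.5 N·m.
ω = 2π·1290/60 = 135.1 rad/s, so P_max = T_max·ω = 5.451×10^4 W.

73.1 hp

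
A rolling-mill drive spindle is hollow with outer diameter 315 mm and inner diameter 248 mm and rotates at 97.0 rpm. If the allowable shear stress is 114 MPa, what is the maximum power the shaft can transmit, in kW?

4380 kW

J = π(d_o⁴ − d_i⁴)/32 = π(0.315⁴ − 0.248⁴)/32 = 5.952×10^-4 m⁴.
T_max = τ_allow·J/r = 1.14×10^8 × 5.952×10^-4 / 0.158 = 430800 N·m.
ω = 2π·97.0/60 = 10.16 rad/s, so P_max = T_max·ω = 4.376×10^6 W.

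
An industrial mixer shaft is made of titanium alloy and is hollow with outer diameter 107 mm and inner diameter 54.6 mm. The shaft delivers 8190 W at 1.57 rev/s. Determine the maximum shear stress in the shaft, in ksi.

ω = 2π·1.57 = 9.865 rad/s, so T = P/ω = 8190 / 9.865 = 830.2 N·m.
J = π(d_o⁴ − d_i⁴)/32 = π(0.107⁴ − 0.0546⁴)/32 = 1.200×10^-5 m⁴.
τ_max = T·r/J = 830.2 × 0.0535 / 1.200×10^-5 = 3.703×10^6 Pa.

0.537 ksi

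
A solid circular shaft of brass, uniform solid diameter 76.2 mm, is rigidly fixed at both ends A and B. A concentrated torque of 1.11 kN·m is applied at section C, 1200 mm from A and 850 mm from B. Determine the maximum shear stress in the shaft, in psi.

With uniform GJ and both ends fixed, compatibility θ_AC = θ_CB gives T_A·a = T_B·b, together with T_A + T_B = T₀.
T_A = T₀·b/(a+b) = 1110·850/2050 = 460.2 N·m; T_B = 649.8 N·m.
τ in each portion: τ_AC = 5.30×10^6 Pa, τ_CB = 7.48×10^6 Pa; maximum is in CB.
τ_max = T_CB·r/J = 649.8·0.0381/3.31×10^-6 = 7.479×10^6 Pa.

1080 psi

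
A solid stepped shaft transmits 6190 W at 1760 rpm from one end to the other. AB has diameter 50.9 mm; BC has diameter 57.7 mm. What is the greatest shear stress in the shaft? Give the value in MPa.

1.30 MPa

ω = 2π·1760/60 = 184.3 rad/s, so T = P/ω = 6190 / 184.3 = 33.59 N·m.
Under the same torque, τ_max = 16T/(πd³) is largest where d is smallest — segment AB (d = 50.9 mm).
τ_max = 16·33.59/(π·(0.0509)³) = 1.297×10^6 Pa.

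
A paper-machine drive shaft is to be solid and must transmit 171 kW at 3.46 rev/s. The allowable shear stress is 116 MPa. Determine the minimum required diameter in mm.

ω = 2π·3.46 = 21.74 rad/s, so T = P/ω = 171×10³ / 21.74 = 7866 N·m.
For a solid shaft τ_max = 16T/(πd³), so d = (16T/(π τ_allow))^(1/3) = (16·7866/(π·1.16×10^8))^(1/3) = 0.07016 m.

70.2 mm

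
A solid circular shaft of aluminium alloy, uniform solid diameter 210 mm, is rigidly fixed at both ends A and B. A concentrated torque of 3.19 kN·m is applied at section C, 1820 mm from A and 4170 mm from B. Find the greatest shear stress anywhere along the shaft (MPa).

With uniform GJ and both ends fixed, compatibility θ_AC = θ_CB gives T_A·a = T_B·b, together with T_A + T_B = T₀.
T_A = T₀·b/(a+b) = 3190·4170/5990 = 2221 N·m; T_B = 969.2 N·m.
τ in each portion: τ_AC = 1.22×10^6 Pa, τ_CB = 5.33×10^5 Pa; maximum is in AC.
τ_max = T_AC·r/J = 2221·0.105/1.91×10^-4 = 1.221×10^6 Pa.

1.22 MPa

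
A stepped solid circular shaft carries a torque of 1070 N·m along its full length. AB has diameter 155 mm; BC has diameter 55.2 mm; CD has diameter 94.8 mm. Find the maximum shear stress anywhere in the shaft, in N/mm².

32.4 N/mm²

Under the same torque, τ_max = 16T/(πd³) is largest where d is smallest — segment BC (d = 55.2 mm).
τ_max = 16·1070/(π·(0.0552)³) = 3.240×10^7 Pa.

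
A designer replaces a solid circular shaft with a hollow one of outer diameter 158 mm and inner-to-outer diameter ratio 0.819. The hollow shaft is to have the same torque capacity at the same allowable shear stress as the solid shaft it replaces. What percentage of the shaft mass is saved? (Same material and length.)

51.0 %

Equal τ_max and T ⇒ the solid shaft needs d_s³ = d_o³(1−k⁴), so d_s = 158·(1−0.819⁴)^(1/3) = 129.5 mm.
Area ratio A_h/A_s = d_o²(1−k²)/d_s² = (1−k²)/(1−k⁴)^(2/3) = 0.4904.
Mass saving = 1 − 0.4904 = 51.0 %.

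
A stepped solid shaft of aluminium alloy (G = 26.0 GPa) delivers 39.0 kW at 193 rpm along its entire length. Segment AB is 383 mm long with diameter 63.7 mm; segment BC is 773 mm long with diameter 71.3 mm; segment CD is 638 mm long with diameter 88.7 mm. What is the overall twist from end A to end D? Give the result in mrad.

ω = 2π·193/60 = 20.21 rad/s, so T = P/ω = 39.0×10³ / 20.21 = 1930 N·m.
J_AB = π(0.0637)⁴/32 = 1.62×10^-6 m⁴; J_BC = π(0.0713)⁴/32 = 2.54×10^-6 m⁴; J_CD = π(0.0887)⁴/32 = 6.08×10^-6 m⁴.
θ = (T/G)·Σ L_i/J_i = (1930/26.0×10⁹)·(0.383/1.62×10^-6 + 0.773/2.54×10^-6 + 0.638/6.08×10^-6) = 0.04799 rad.

48.0 mrad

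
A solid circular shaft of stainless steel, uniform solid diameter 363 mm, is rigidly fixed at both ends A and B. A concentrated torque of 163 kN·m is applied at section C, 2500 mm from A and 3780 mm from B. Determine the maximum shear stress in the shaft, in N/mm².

10.4 N/mm²

With uniform GJ and both ends fixed, compatibility θ_AC = θ_CB gives T_A·a = T_B·b, together with T_A + T_B = T₀.
T_A = T₀·b/(a+b) = 163000·3780/6280 = 98110 N·m; T_B = 64890 N·m.
τ in each portion: τ_AC = 1.04×10^7 Pa, τ_CB = 6.91×10^6 Pa; maximum is in AC.
τ_max = T_AC·r/J = 98110·0.181/1.70×10^-3 = 1.045×10^7 Pa.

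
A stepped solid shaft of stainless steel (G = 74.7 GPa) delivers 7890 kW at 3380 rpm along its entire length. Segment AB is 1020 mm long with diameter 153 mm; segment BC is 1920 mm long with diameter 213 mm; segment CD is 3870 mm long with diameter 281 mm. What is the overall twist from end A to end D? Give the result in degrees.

ω = 2π·3380/60 = 354.0 rad/s, so T = P/ω = 7890×10³ / 354.0 = 22290 N·m.
J_AB = π(0.153)⁴/32 = 5.38×10^-5 m⁴; J_BC = π(0.213)⁴/32 = 2.02×10^-4 m⁴; J_CD = π(0.281)⁴/32 = 6.12×10^-4 m⁴.
θ = (T/G)·Σ L_i/J_i = (22290/74.7×10⁹)·(1.02/5.38×10^-5 + 1.92/2.02×10^-4 + 3.87/6.12×10^-4) = 0.01038 rad.

0.595°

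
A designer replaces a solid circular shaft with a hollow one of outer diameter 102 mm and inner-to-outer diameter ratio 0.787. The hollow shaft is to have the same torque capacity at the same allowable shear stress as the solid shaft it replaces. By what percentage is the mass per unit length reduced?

Equal τ_max and T ⇒ the solid shaft needs d_s³ = d_o³(1−k⁴), so d_s = 102·(1−0.787⁴)^(1/3) = 86.81 mm.
Area ratio A_h/A_s = d_o²(1−k²)/d_s² = (1−k²)/(1−k⁴)^(2/3) = 0.5255.
Mass saving = 1 − 0.5255 = 47.4 %.

47.4 %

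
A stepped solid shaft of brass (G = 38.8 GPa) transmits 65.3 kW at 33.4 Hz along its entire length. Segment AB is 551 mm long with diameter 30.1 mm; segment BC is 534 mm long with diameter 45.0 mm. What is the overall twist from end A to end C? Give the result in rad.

ω = 2π·33.4 = 209.9 rad/s, so T = P/ω = 65.3×10³ / 209.9 = 311.2 N·m.
J_AB = π(0.0301)⁴/32 = 8.06×10^-8 m⁴; J_BC = π(0.0450)⁴/32 = 4.03×10^-7 m⁴.
θ = (T/G)·Σ L_i/J_i = (311.2/38.8×10⁹)·(0.551/8.06×10^-8 + 0.534/4.03×10^-7) = 0.06547 rad.

0.0655 rad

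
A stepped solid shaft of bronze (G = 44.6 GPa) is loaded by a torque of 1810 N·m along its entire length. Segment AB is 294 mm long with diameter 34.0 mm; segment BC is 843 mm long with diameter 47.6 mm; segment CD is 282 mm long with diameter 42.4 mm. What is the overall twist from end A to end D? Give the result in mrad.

J_AB = π(0.0340)⁴/32 = 1.31×10^-7 m⁴; J_BC = π(0.0476)⁴/32 = 5.04×10^-7 m⁴; J_CD = π(0.0424)⁴/32 = 3.17×10^-7 m⁴.
θ = (T/G)·Σ L_i/J_i = (1810/44.6×10⁹)·(0.294/1.31×10^-7 + 0.843/5.04×10^-7 + 0.282/3.17×10^-7) = 0.1949 rad.

195 mrad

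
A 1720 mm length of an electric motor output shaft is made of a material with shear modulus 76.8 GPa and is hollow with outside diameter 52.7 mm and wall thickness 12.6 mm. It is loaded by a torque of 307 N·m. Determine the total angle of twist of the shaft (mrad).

J = π(d_o⁴ − d_i⁴)/32 = π(0.0527⁴ − 0.0275⁴)/32 = 7.011×10^-7 m⁴.
θ = T·L/(G·J) = 307.0 × 1.72 / (76.8×10⁹ × 7.011×10^-7) = 9.807×10^-3 rad.

9.81 mrad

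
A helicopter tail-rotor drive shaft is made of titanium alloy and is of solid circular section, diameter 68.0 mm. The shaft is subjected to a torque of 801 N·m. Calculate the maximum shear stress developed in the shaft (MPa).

J = πd⁴/32 = π(0.0680)⁴/32 = 2.099×10^-6 m⁴.
τ_max = T·r/J = 801.0 × 0.0340 / 2.099×10^-6 = 1.297×10^7 Pa.

13.0 MPa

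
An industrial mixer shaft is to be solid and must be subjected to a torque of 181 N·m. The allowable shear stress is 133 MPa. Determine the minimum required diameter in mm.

19.1 mm

For a solid shaft τ_max = 16T/(πd³), so d = (16T/(π τ_allow))^(1/3) = (16·181.0/(π·1.33×10^8))^(1/3) = 0.01907 m.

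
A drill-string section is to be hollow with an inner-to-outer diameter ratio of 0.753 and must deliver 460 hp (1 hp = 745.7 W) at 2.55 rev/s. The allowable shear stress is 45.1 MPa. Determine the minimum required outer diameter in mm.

ω = 2π·2.55 = 16.02 rad/s, so T = P/ω = 460×745.7 / 16.02 = 21410 N·m.
For a hollow shaft with d_i/d_o = 0.753: τ_max = 16T/(π d_o³ (1−k⁴)), so d_o = [16T/(π τ_allow (1−k⁴))]^(1/3) = [16·21410/(π·4.51×10^7·0.6785)]^(1/3) = 0.1527 m.

153 mm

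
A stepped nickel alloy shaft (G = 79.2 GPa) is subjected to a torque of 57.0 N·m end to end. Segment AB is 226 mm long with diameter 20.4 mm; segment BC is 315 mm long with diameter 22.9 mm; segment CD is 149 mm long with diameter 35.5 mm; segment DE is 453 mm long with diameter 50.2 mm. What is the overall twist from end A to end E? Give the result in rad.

J_AB = π(0.0204)⁴/32 = 1.70×10^-8 m⁴; J_BC = π(0.0229)⁴/32 = 2.70×10^-8 m⁴; J_CD = π(0.0355)⁴/32 = 1.56×10^-7 m⁴; J_DE = π(0.0502)⁴/32 = 6.23×10^-7 m⁴.
θ = (T/G)·Σ L_i/J_i = (57.00/79.2×10⁹)·(0.226/1.70×10^-8 + 0.315/2.70×10^-8 + 0.149/1.56×10^-7 + 0.453/6.23×10^-7) = 0.01917 rad.

0.0192 rad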